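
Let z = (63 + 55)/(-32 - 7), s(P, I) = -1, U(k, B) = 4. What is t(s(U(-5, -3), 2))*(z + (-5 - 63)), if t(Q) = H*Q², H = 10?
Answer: -27700/39 ≈ -710.26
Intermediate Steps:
t(Q) = 10*Q²
z = -118/39 (z = 118/(-39) = 118*(-1/39) = -118/39 ≈ -3.0256)
t(s(U(-5, -3), 2))*(z + (-5 - 63)) = (10*(-1)²)*(-118/39 + (-5 - 63)) = (10*1)*(-118/39 - 68) = 10*(-2770/39) = -27700/39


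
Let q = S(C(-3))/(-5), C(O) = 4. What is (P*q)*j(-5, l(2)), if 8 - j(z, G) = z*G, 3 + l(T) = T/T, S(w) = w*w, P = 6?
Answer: 192/5 ≈ 38.400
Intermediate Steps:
S(w) = w²
l(T) = -2 (l(T) = -3 + T/T = -3 + 1 = -2)
j(z, G) = 8 - G*z (j(z, G) = 8 - z*G = 8 - G*z)
q = -16/5 (q = 4²/(-5) = 16*(-⅕) = -16/5 ≈ -3.2000)
(P*q)*j(-5, l(2)) = (6*(-16/5))*(8 - 1*(-2)*(-5)) = -96*(8 - 10)/5 = -96/5*(-2) = 192/5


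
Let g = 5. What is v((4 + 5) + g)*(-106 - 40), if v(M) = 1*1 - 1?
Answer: 0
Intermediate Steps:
v(M) = 0 (v(M) = 1 - 1 = 0)
v((4 + 5) + g)*(-106 - 40) = 0*(-106 - 40) = 0*(-146) = 0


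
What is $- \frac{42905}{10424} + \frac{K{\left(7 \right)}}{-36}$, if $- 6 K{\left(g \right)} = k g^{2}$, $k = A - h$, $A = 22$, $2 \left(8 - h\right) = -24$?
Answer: $- \frac{1030741}{281448} \approx -3.6623$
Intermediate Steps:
$h = 20$ ($h = 8 - -12 = 8 + 12 = 20$)
$k = 2$ ($k = 22 - 20 = 2$)
$K{\left(g \right)} = - \frac{g^{2}}{3}$ ($K{\left(g \right)} = - \frac{2 g^{2}}{6} = - \frac{g^{2}}{3}$)
$- \frac{42905}{10424} + \frac{K{\left(7 \right)}}{-36} = - \frac{42905}{10424} + \frac{\left(- \frac{1}{3}\right) 7^{2}}{-36} = \left(-42905\right) \frac{1}{10424} + \left(- \frac{1}{3}\right) 49 \left(- \frac{1}{36}\right) = - \frac{42905}{10424} - - \frac{49}{108} = - \frac{42905}{10424} + \frac{49}{108} = - \frac{1030741}{281448}$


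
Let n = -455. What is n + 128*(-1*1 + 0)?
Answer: -583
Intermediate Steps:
n + 128*(-1*1 + 0) = -455 + 128*(-1*1 + 0) = -455 + 128*(-1 + 0) = -455 + 128*(-1) = -455 - 128 = -583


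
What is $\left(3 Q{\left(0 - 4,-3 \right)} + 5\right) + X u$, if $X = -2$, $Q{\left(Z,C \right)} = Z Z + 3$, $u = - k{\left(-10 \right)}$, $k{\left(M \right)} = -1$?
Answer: $60$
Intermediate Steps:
$u = 1$ ($u = \left(-1\right) \left(-1\right) = 1$)
$Q{\left(Z,C \right)} = 3 + Z^{2}$ ($Q{\left(Z,C \right)} = Z^{2} + 3 = 3 + Z^{2}$)
$\left(3 Q{\left(0 - 4,-3 \right)} + 5\right) + X u = \left(3 \left(3 + \left(0 - 4\right)^{2}\right) + 5\right) - 2 = \left(3 \left(3 + \left(-4\right)^{2}\right) + 5\right) - 2 = \left(3 \left(3 + 16\right) + 5\right) - 2 = \left(3 \cdot 19 + 5\right) - 2 = \left(57 + 5\right) - 2 = 62 - 2 = 60$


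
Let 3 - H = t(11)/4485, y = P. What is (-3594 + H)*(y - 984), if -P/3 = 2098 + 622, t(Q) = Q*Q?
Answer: 49090344288/1495 ≈ 3.2836e+7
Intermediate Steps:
t(Q) = Q**2
P = -8160 (P = -3*(2098 + 622) = -3*2720 = -8160)
y = -8160
H = 13334/4485 (H = 3 - 11**2/4485 = 3 - 121/4485 = 13334/4485 ≈ 2.9730)
(-3594 + H)*(y - 984) = (-3594 + 13334/4485)*(-8160 - 984) = -16105756/4485*(-9144) = 49090344288/1495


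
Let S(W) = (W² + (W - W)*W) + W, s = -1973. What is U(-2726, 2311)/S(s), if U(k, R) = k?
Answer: -47/67082 ≈ -0.00070063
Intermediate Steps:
S(W) = W + W² (S(W) = (W² + 0*W) + W = (W² + 0) + W = W² + W = W + W²)
U(-2726, 2311)/S(s) = -2726*(-1/(1973*(1 - 1973))) = -2726/((-1973*(-1972))) = -2726/3890756 = -2726*1/3890756 = -47/67082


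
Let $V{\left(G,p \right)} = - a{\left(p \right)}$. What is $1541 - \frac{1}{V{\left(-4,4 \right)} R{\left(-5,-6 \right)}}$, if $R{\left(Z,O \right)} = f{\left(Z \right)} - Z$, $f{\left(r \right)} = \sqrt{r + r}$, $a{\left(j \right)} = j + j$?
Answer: $\frac{86297}{56} - \frac{i \sqrt{10}}{280} \approx 1541.0 - 0.011294 i$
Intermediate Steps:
$a{\left(j \right)} = 2 j$
$f{\left(r \right)} = \sqrt{2} \sqrt{r}$ ($f{\left(r \right)} = \sqrt{2 r} = \sqrt{2} \sqrt{r}$)
$R{\left(Z,O \right)} = - Z + \sqrt{2} \sqrt{Z}$ ($R{\left(Z,O \right)} = \sqrt{2} \sqrt{Z} - Z = - Z + \sqrt{2} \sqrt{Z}$)
$V{\left(G,p \right)} = - 2 p$
$1541 - \frac{1}{V{\left(-4,4 \right)} R{\left(-5,-6 \right)}} = 1541 - \frac{1}{\left(-2\right) 4 \left(\left(-1\right) \left(-5\right) + \sqrt{2} \sqrt{-5}\right)} = 1541 - \frac{1}{\left(-8\right) \left(5 + \sqrt{2} i \sqrt{5}\right)} = 1541 - \frac{1}{\left(-8\right) \left(5 + i \sqrt{10}\right)} = 1541 - \frac{1}{-40 - 8 i \sqrt{10}}$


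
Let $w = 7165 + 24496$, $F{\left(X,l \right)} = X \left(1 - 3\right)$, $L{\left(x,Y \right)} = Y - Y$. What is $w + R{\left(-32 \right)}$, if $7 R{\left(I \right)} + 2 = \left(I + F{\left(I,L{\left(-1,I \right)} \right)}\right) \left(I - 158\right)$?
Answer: $\frac{215545}{7} \approx 30792.0$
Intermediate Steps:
$L{\left(x,Y \right)} = 0$
$F{\left(X,l \right)} = - 2 X$ ($F{\left(X,l \right)} = X \left(-2\right) = - 2 X$)
$R{\left(I \right)} = - \frac{2}{7} - \frac{I \left(-158 + I\right)}{7}$ ($R{\left(I \right)} = - \frac{2}{7} + \frac{\left(I - 2 I\right) \left(I - 158\right)}{7} = - \frac{2}{7} + \frac{- I \left(-158 + I\right)}{7} = - \frac{2}{7} + \frac{\left(-1\right) I \left(-158 + I\right)}{7} = - \frac{2}{7} - \frac{I \left(-158 + I\right)}{7}$)
$w = 31661$
$w + R{\left(-32 \right)} = 31661 - \left(\frac{5058}{7} + \frac{1024}{7}\right) = 31661 - \frac{6082}{7} = \frac{215545}{7}$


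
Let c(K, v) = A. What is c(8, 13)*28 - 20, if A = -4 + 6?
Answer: 36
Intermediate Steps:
A = 2
c(K, v) = 2
c(8, 13)*28 - 20 = 2*28 - 20 = 56 - 20 = 36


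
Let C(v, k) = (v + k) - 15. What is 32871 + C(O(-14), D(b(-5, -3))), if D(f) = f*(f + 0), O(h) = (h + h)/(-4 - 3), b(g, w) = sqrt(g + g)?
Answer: 32850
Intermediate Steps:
b(g, w) = sqrt(2)*sqrt(g) (b(g, w) = sqrt(2*g) = sqrt(2)*sqrt(g))
O(h) = -2*h/7 (O(h) = (2*h)/(-7) = (2*h)*(-1/7) = -2*h/7)
D(f) = f**2 (D(f) = f*f = f**2)
C(v, k) = -15 + k + v (C(v, k) = (k + v) - 15 = -15 + k + v)
32871 + C(O(-14), D(b(-5, -3))) = 32871 + (-15 + (sqrt(2)*sqrt(-5))**2 - 2/7*(-14)) = 32871 + (-15 + (sqrt(2)*(I*sqrt(5)))**2 + 4) = 32871 + (-15 + (I*sqrt(10))**2 + 4) = 32871 + (-15 - 10 + 4) = 32871 - 21 = 32850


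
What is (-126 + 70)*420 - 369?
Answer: -23889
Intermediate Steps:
(-126 + 70)*420 - 369 = -56*420 - 369 = -23520 - 369 = -23889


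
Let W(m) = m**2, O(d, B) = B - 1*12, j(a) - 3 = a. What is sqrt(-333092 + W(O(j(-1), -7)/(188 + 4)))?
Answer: I*sqrt(12279103127)/192 ≈ 577.14*I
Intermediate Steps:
j(a) = 3 + a
O(d, B) = -12 + B (O(d, B) = B - 12 = -12 + B)
sqrt(-333092 + W(O(j(-1), -7)/(188 + 4))) = sqrt(-333092 + ((-12 - 7)/(188 + 4))**2) = sqrt(-333092 + (-19/192)**2) = sqrt(-333092 + 361/36864) = sqrt(-12279103127/36864) = I*sqrt(12279103127)/192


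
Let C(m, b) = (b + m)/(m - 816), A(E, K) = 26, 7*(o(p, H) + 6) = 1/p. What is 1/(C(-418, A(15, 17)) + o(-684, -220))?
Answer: -2954196/16787345 ≈ -0.17598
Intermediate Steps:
o(p, H) = -6 + 1/(7*p)
C(m, b) = (b + m)/(-816 + m)
1/(C(-418, A(15, 17)) + o(-684, -220)) = 1/((26 - 418)/(-816 - 418) + (-6 + (⅐)/(-684))) = 1/(-392/(-1234) + (-6 + (⅐)*(-1/684))) = 1/(-1/1234*(-392) + (-6 - 1/4788)) = 1/(196/617 - 28729/4788) = 1/(-16787345/2954196) = -2954196/16787345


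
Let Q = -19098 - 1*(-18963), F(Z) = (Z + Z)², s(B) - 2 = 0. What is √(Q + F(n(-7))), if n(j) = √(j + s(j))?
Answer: I*√155 ≈ 12.45*I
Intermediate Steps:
s(B) = 2 (s(B) = 2 + 0 = 2)
n(j) = √(2 + j) (n(j) = √(j + 2) = √(2 + j))
F(Z) = 4*Z² (F(Z) = (2*Z)² = 4*Z²)
Q = -135 (Q = -19098 + 18963 = -135)
√(Q + F(n(-7))) = √(-135 + 4*(√(2 - 7))²) = √(-135 + 4*(√(-5))²) = √(-135 + 4*(I*√5)²) = √(-135 + 4*(-5)) = √(-135 - 20) = √(-155) = I*√155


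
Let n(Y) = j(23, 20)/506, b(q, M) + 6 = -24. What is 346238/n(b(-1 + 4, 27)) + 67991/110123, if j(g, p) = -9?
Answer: -19293155628725/991107 ≈ -1.9466e+7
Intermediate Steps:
b(q, M) = -30 (b(q, M) = -6 - 24 = -30)
n(Y) = -9/506
346238/n(b(-1 + 4, 27)) + 67991/110123 = 346238/(-9/506) + 67991/110123 = 346238*(-506/9) + 67991*(1/110123) = -175196428/9 + 67991/110123 = -19293155628725/991107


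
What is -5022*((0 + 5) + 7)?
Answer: -60264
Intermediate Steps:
-5022*((0 + 5) + 7) = -5022*(5 + 7) = -5022*12 = -558*108 = -60264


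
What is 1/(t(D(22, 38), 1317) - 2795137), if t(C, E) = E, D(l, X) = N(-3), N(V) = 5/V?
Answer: -1/2793820 ≈ -3.5793e-7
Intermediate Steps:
D(l, X) = -5/3 (D(l, X) = 5/(-3) = 5*(-1/3) = -5/3)
1/(t(D(22, 38), 1317) - 2795137) = 1/(1317 - 2795137) = 1/(-2793820) = -1/2793820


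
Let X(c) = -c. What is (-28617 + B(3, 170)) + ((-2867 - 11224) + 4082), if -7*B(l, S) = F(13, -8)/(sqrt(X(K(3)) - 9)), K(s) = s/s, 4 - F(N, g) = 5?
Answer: -38626 - I*sqrt(10)/70 ≈ -38626.0 - 0.045175*I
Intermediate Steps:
F(N, g) = -1 (F(N, g) = 4 - 1*5 = 4 - 5 = -1)
K(s) = 1
B(l, S) = -I*sqrt(10)/70 (B(l, S) = -(-1)/(7*(sqrt(-1*1 - 9))) = -(-1)/(7*(sqrt(-1 - 9))) = -(-1)/(7*(sqrt(-10))) = -(-1)/(7*(I*sqrt(10))) = -(-1)*(-I*sqrt(10)/10)/7 = -I*sqrt(10)/70)
(-28617 + B(3, 170)) + ((-2867 - 11224) + 4082) = (-28617 - I*sqrt(10)/70) + ((-2867 - 11224) + 4082) = (-28617 - I*sqrt(10)/70) + (-14091 + 4082) = (-28617 - I*sqrt(10)/70) - 10009 = -38626 - I*sqrt(10)/70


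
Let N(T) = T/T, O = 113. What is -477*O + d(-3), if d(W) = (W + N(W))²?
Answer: -53897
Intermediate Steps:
N(T) = 1
d(W) = (1 + W)² (d(W) = (W + 1)² = (1 + W)²)
-477*O + d(-3) = -477*113 + (1 - 3)² = -53901 + (-2)² = -53901 + 4 = -53897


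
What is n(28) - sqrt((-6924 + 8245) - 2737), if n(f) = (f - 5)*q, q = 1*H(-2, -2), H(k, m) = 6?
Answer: 138 - 2*I*sqrt(354) ≈ 138.0 - 37.63*I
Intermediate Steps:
q = 6 (q = 1*6 = 6)
n(f) = -30 + 6*f (n(f) = (f - 5)*6 = (-5 + f)*6 = -30 + 6*f)
n(28) - sqrt((-6924 + 8245) - 2737) = (-30 + 6*28) - sqrt((-6924 + 8245) - 2737) = (-30 + 168) - sqrt(1321 - 2737) = 138 - sqrt(-1416) = 138 - 2*I*sqrt(354)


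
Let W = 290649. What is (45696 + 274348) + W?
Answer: 610693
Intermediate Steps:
(45696 + 274348) + W = (45696 + 274348) + 290649 = 320044 + 290649 = 610693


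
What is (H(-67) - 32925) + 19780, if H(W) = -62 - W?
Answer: -13140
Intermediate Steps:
(H(-67) - 32925) + 19780 = ((-62 - 1*(-67)) - 32925) + 19780 = ((-62 + 67) - 32925) + 19780 = (5 - 32925) + 19780 = -32920 + 19780 = -13140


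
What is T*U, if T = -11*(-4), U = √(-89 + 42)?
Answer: 44*I*√47 ≈ 301.65*I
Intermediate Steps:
U = I*√47 (U = √(-47) = I*√47 ≈ 6.8557*I)
T = 44
T*U = 44*(I*√47) = 44*I*√47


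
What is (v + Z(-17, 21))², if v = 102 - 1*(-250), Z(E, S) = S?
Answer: 139129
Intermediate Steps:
v = 352 (v = 102 + 250 = 352)
(v + Z(-17, 21))² = (352 + 21)² = 373² = 139129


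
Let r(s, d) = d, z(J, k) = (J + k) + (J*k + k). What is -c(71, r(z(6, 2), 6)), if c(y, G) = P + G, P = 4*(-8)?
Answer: 26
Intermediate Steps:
P = -32
z(J, k) = J + 2*k + J*k (z(J, k) = (J + k) + (k + J*k) = J + 2*k + J*k)
c(y, G) = -32 + G
-c(71, r(z(6, 2), 6)) = -(-32 + 6) = -1*(-26) = 26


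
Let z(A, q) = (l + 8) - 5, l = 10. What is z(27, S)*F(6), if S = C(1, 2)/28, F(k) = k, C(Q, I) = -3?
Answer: 78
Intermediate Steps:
S = -3/28 ≈ -0.10714
z(A, q) = 13 (z(A, q) = (10 + 8) - 5 = 18 - 5 = 13)
z(27, S)*F(6) = 13*6 = 78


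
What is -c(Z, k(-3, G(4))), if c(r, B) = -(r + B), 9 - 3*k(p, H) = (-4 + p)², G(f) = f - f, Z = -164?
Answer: -532/3 ≈ -177.33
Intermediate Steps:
G(f) = 0
k(p, H) = 3 - (-4 + p)²/3
c(r, B) = -B - r (c(r, B) = -(B + r) = -B - r)
-c(Z, k(-3, G(4))) = -(-(3 - (-4 - 3)²/3) - 1*(-164)) = -(-(3 - ⅓*(-7)²) + 164) = -(-(3 - ⅓*49) + 164) = -(-(3 - 49/3) + 164) = -(-1*(-40/3) + 164) = -(40/3 + 164) = -1*532/3 = -532/3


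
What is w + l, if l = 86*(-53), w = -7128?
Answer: -11686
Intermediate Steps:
l = -4558
w + l = -7128 - 4558 = -11686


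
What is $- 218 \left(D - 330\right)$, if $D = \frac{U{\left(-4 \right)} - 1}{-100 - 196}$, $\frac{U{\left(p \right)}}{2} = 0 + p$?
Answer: $\frac{10646139}{148} \approx 71933.0$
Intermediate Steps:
$U{\left(p \right)} = 2 p$ ($U{\left(p \right)} = 2 \left(0 + p\right) = 2 p$)
$D = \frac{9}{296}$ ($D = \frac{2 \left(-4\right) - 1}{-100 - 196} = \frac{-8 - 1}{-296} = \left(-9\right) \left(- \frac{1}{296}\right) = \frac{9}{296} \approx 0.030405$)
$- 218 \left(D - 330\right) = - 218 \left(\frac{9}{296} - 330\right) = \left(-218\right) \left(- \frac{97671}{296}\right) = \frac{10646139}{148}$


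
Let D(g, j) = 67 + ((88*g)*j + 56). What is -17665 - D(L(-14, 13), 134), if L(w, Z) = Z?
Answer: -171084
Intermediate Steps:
D(g, j) = 123 + 88*g*j (D(g, j) = 67 + (88*g*j + 56) = 67 + (56 + 88*g*j) = 123 + 88*g*j)
-17665 - D(L(-14, 13), 134) = -17665 - (123 + 88*13*134) = -17665 - (123 + 153296) = -17665 - 1*153419 = -17665 - 153419 = -171084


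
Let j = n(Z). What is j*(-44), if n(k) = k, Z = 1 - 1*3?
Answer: 88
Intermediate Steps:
Z = -2 (Z = 1 - 3 = -2)
j = -2
j*(-44) = -2*(-44) = 88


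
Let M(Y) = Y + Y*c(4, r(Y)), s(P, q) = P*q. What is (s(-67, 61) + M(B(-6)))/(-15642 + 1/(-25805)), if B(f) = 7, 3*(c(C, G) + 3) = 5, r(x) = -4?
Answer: 316575740/1210925433 ≈ 0.26143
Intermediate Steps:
c(C, G) = -4/3 (c(C, G) = -3 + (⅓)*5 = -3 + 5/3 = -4/3)
M(Y) = -Y/3 (M(Y) = Y + Y*(-4/3) = Y - 4*Y/3 = -Y/3)
(s(-67, 61) + M(B(-6)))/(-15642 + 1/(-25805)) = (-67*61 - ⅓*7)/(-15642 + 1/(-25805)) = (-4087 - 7/3)/(-15642 - 1/25805) = -12268/(3*(-403641811/25805)) = -12268/3*(-25805/403641811) = 316575740/1210925433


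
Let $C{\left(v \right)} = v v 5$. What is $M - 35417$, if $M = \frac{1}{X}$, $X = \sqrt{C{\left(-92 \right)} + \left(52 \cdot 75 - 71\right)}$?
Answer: $-35417 + \frac{\sqrt{46149}}{46149} \approx -35417.0$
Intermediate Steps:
$C{\left(v \right)} = 5 v^{2}$ ($C{\left(v \right)} = v^{2} \cdot 5 = 5 v^{2}$)
$X = \sqrt{46149}$ ($X = \sqrt{5 \left(-92\right)^{2} + \left(52 \cdot 75 - 71\right)} = \sqrt{5 \cdot 8464 + \left(3900 - 71\right)} = \sqrt{42320 + 3829} = \sqrt{46149} \approx 214.82$)
$M = \frac{\sqrt{46149}}{46149}$ ($M = \frac{1}{\sqrt{46149}} = \frac{\sqrt{46149}}{46149} \approx 0.004655$)
$M - 35417 = \frac{\sqrt{46149}}{46149} - 35417 = -35417 + \frac{\sqrt{46149}}{46149}$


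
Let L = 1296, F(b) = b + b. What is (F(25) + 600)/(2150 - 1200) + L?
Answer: 24637/19 ≈ 1296.7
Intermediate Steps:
F(b) = 2*b
(F(25) + 600)/(2150 - 1200) + L = (2*25 + 600)/(2150 - 1200) + 1296 = (50 + 600)/950 + 1296 = 650*(1/950) + 1296 = 13/19 + 1296 = 24637/19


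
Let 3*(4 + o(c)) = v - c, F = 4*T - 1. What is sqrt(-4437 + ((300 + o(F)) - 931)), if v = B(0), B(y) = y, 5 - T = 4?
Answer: I*sqrt(5073) ≈ 71.225*I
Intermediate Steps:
T = 1 (T = 5 - 1*4 = 5 - 4 = 1)
F = 3 (F = 4*1 - 1 = 4 - 1 = 3)
v = 0
o(c) = -4 - c/3 (o(c) = -4 + (0 - c)/3 = -4 + (-c)/3 = -4 - c/3)
sqrt(-4437 + ((300 + o(F)) - 931)) = sqrt(-4437 + ((300 + (-4 - 1/3*3)) - 931)) = sqrt(-4437 + ((300 + (-4 - 1)) - 931)) = sqrt(-4437 + ((300 - 5) - 931)) = sqrt(-4437 + (295 - 931)) = sqrt(-4437 - 636) = sqrt(-5073) = I*sqrt(5073)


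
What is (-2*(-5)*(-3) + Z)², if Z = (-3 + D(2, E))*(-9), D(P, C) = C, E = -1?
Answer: 36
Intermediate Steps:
Z = 36 (Z = (-3 - 1)*(-9) = -4*(-9) = 36)
(-2*(-5)*(-3) + Z)² = (-2*(-5)*(-3) + 36)² = (10*(-3) + 36)² = (-30 + 36)² = 6² = 36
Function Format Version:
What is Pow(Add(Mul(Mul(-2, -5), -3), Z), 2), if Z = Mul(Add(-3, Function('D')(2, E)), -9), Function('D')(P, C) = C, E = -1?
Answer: 36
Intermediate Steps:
Z = 36 (Z = Mul(Add(-3, -1), -9) = Mul(-4, -9) = 36)
Pow(Add(Mul(Mul(-2, -5), -3), Z), 2) = Pow(Add(Mul(Mul(-2, -5), -3), 36), 2) = Pow(Add(Mul(10, -3), 36), 2) = Pow(Add(-30, 36), 2) = Pow(6, 2) = 36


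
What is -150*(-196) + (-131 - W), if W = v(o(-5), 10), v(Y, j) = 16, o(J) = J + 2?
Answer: 29253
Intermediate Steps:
o(J) = 2 + J
W = 16
-150*(-196) + (-131 - W) = -150*(-196) + (-131 - 1*16) = 29400 + (-131 - 16) = 29400 - 147 = 29253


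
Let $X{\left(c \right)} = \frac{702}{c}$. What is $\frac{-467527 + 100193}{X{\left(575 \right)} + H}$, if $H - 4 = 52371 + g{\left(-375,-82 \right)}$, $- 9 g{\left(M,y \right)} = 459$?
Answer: $- \frac{9600775}{1367591} \approx -7.0202$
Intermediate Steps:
$g{\left(M,y \right)} = -51$ ($g{\left(M,y \right)} = \left(- \frac{1}{9}\right) 459 = -51$)
$H = 52324$ ($H = 4 + \left(52371 - 51\right) = 4 + 52320 = 52324$)
$\frac{-467527 + 100193}{X{\left(575 \right)} + H} = \frac{-467527 + 100193}{\frac{702}{575} + 52324} = - \frac{367334}{702 \cdot \frac{1}{575} + 52324} = - \frac{367334}{\frac{702}{575} + 52324} = - \frac{367334}{\frac{30087002}{575}} = \left(-367334\right) \frac{575}{30087002} = - \frac{9600775}{1367591}$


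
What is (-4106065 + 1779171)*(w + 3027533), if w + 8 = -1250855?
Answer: -4134122762980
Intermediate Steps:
w = -1250863 (w = -8 - 1250855 = -1250863)
(-4106065 + 1779171)*(w + 3027533) = (-4106065 + 1779171)*(-1250863 + 3027533) = -2326894*1776670 = -4134122762980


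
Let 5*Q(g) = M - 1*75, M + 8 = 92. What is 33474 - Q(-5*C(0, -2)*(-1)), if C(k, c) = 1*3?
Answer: 167361/5 ≈ 33472.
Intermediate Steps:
M = 84 (M = -8 + 92 = 84)
C(k, c) = 3
Q(g) = 9/5 (Q(g) = (84 - 1*75)/5 = (84 - 75)/5 = (⅕)*9 = 9/5)
33474 - Q(-5*C(0, -2)*(-1)) = 33474 - 1*9/5 = 33474 - 9/5 = 167361/5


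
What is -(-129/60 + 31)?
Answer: -577/20 ≈ -28.850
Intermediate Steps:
-(-129/60 + 31) = -(-129*1/60 + 31) = -(-43/20 + 31) = -1*577/20 = -577/20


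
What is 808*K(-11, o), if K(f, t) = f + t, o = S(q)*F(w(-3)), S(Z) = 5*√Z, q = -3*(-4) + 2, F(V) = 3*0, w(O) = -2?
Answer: -8888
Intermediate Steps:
F(V) = 0
q = 14 (q = 12 + 2 = 14)
o = 0 (o = (5*√14)*0 = 0)
808*K(-11, o) = 808*(-11 + 0) = 808*(-11) = -8888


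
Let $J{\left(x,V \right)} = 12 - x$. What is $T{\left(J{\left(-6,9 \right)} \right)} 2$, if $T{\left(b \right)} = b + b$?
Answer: $72$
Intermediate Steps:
$T{\left(b \right)} = 2 b$
$T{\left(J{\left(-6,9 \right)} \right)} 2 = 2 \left(12 - -6\right) 2 = 2 \left(12 + 6\right) 2 = 2 \cdot 18 \cdot 2 = 36 \cdot 2 = 72$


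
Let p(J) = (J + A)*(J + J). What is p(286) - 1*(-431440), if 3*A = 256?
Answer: 1931528/3 ≈ 6.4384e+5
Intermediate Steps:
A = 256/3 (A = (⅓)*256 = 256/3 ≈ 85.333)
p(J) = 2*J*(256/3 + J) (p(J) = (J + 256/3)*(J + J) = (256/3 + J)*(2*J) = 2*J*(256/3 + J))
p(286) - 1*(-431440) = (⅔)*286*(256 + 3*286) - 1*(-431440) = (⅔)*286*(256 + 858) + 431440 = (⅔)*286*1114 + 431440 = 637208/3 + 431440 = 1931528/3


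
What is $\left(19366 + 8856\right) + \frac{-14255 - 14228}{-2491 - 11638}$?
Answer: $\frac{398777121}{14129} \approx 28224.0$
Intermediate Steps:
$\left(19366 + 8856\right) + \frac{-14255 - 14228}{-2491 - 11638} = 28222 - \frac{28483}{-14129} = 28222 - - \frac{28483}{14129} = 28222 + \frac{28483}{14129} = \frac{398777121}{14129}$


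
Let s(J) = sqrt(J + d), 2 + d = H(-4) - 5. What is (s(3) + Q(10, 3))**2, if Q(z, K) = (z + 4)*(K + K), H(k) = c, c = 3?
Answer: (84 + I)**2 ≈ 7055.0 + 168.0*I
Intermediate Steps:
H(k) = 3
Q(z, K) = 2*K*(4 + z) (Q(z, K) = (4 + z)*(2*K) = 2*K*(4 + z))
d = -4 (d = -2 + (3 - 5) = -2 - 2 = -4)
s(J) = sqrt(-4 + J) (s(J) = sqrt(J - 4) = sqrt(-4 + J))
(s(3) + Q(10, 3))**2 = (sqrt(-4 + 3) + 2*3*(4 + 10))**2 = (sqrt(-1) + 2*3*14)**2 = (I + 84)**2 = (84 + I)**2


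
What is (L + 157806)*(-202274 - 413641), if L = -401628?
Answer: 150173627130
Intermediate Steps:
(L + 157806)*(-202274 - 413641) = (-401628 + 157806)*(-202274 - 413641) = -243822*(-615915) = 150173627130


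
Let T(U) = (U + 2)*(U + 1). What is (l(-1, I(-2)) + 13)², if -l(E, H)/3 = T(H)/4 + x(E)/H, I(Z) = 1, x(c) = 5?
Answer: 169/4 ≈ 42.250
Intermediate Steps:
T(U) = (1 + U)*(2 + U) (T(U) = (2 + U)*(1 + U) = (1 + U)*(2 + U))
l(E, H) = -3/2 - 15/H - 9*H/4 - 3*H²/4 (l(E, H) = -3*((2 + H² + 3*H)/4 + 5/H) = -3*((2 + H² + 3*H)*(¼) + 5/H) = -3*((½ + H²/4 + 3*H/4) + 5/H) = -3*(½ + 5/H + H²/4 + 3*H/4) = -3/2 - 15/H - 9*H/4 - 3*H²/4)
(l(-1, I(-2)) + 13)² = ((¾)*(-20 + 1*(-2 - 1*1² - 3*1))/1 + 13)² = ((¾)*1*(-20 + 1*(-2 - 1*1 - 3)) + 13)² = ((¾)*1*(-20 + 1*(-2 - 1 - 3)) + 13)² = ((¾)*1*(-20 + 1*(-6)) + 13)² = ((¾)*1*(-20 - 6) + 13)² = ((¾)*1*(-26) + 13)² = (-39/2 + 13)² = (-13/2)² = 169/4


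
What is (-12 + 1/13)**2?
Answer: 24025/169 ≈ 142.16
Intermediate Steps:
(-12 + 1/13)**2 = (-155/13)**2 = 24025/169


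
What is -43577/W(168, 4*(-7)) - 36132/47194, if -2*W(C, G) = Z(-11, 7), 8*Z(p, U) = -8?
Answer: -2056591004/23597 ≈ -87155.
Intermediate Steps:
Z(p, U) = -1 (Z(p, U) = (1/8)*(-8) = -1)
W(C, G) = 1/2 (W(C, G) = -1/2*(-1) = 1/2)
-43577/W(168, 4*(-7)) - 36132/47194 = -43577/1/2 - 36132/47194 = -43577*2 - 36132*1/47194 = -87154 - 18066/23597 = -2056591004/23597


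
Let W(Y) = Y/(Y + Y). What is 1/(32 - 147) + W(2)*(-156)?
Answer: -8971/115 ≈ -78.009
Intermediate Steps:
W(Y) = 1/2 (W(Y) = Y/((2*Y)) = (1/(2*Y))*Y = 1/2)
1/(32 - 147) + W(2)*(-156) = 1/(32 - 147) + (1/2)*(-156) = 1/(-115) - 78 = -1/115 - 78 = -8971/115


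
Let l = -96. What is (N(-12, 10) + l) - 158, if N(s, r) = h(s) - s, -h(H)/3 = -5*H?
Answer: -422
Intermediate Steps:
h(H) = 15*H (h(H) = -(-15)*H = 15*H)
N(s, r) = 14*s (N(s, r) = 15*s - s = 14*s)
(N(-12, 10) + l) - 158 = (14*(-12) - 96) - 158 = (-168 - 96) - 158 = -264 - 158 = -422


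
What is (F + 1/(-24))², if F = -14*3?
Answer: 1018081/576 ≈ 1767.5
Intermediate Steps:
F = -42
(F + 1/(-24))² = (-42 + 1/(-24))² = (-42 - 1/24)² = (-1009/24)² = 1018081/576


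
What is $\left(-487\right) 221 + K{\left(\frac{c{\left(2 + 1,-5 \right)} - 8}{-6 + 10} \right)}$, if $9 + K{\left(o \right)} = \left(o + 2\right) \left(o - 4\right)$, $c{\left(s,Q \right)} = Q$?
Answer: $- \frac{1722031}{16} \approx -1.0763 \cdot 10^{5}$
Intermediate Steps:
$K{\left(o \right)} = -9 + \left(-4 + o\right) \left(2 + o\right)$ ($K{\left(o \right)} = -9 + \left(o + 2\right) \left(o - 4\right) = -9 + \left(2 + o\right) \left(-4 + o\right) = -9 + \left(-4 + o\right) \left(2 + o\right)$)
$\left(-487\right) 221 + K{\left(\frac{c{\left(2 + 1,-5 \right)} - 8}{-6 + 10} \right)} = \left(-487\right) 221 - \left(17 - \frac{\left(-5 - 8\right)^{2}}{\left(-6 + 10\right)^{2}} + \frac{2 \left(-5 - 8\right)}{-6 + 10}\right) = -107627 - \left(17 - \frac{169}{16} + 2 \left(-13\right) \frac{1}{4}\right) = -107627 - \left(\frac{21}{2} - \frac{169}{16}\right) = -107627 + \left(-17 + \frac{169}{16} + \frac{13}{2}\right) = -107627 + \frac{1}{16} = - \frac{1722031}{16}$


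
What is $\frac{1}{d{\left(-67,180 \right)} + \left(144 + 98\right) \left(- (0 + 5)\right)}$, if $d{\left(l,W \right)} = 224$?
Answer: $- \frac{1}{986} \approx -0.0010142$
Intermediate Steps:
$\frac{1}{d{\left(-67,180 \right)} + \left(144 + 98\right) \left(- (0 + 5)\right)} = \frac{1}{224 + \left(144 + 98\right) \left(- (0 + 5)\right)} = \frac{1}{224 + 242 \left(\left(-1\right) 5\right)} = \frac{1}{224 + 242 \left(-5\right)} = \frac{1}{224 - 1210} = \frac{1}{-986} = - \frac{1}{986}$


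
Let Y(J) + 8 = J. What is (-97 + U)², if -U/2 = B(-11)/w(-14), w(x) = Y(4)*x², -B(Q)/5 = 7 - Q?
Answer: 363169249/38416 ≈ 9453.6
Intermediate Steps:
B(Q) = -35 + 5*Q (B(Q) = -5*(7 - Q) = -35 + 5*Q)
Y(J) = -8 + J
w(x) = -4*x² (w(x) = (-8 + 4)*x² = -4*x²)
U = -45/196 (U = -2*(-35 + 5*(-11))/((-4*(-14)²)) = -2*(-35 - 55)/((-4*196)) = -(-180)/(-784) = -(-180)*(-1)/784 = -2*45/392 = -45/196 ≈ -0.22959)
(-97 + U)² = (-97 - 45/196)² = (-19057/196)² = 363169249/38416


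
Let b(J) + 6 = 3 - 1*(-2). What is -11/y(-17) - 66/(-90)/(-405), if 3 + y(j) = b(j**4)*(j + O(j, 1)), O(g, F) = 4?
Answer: -13387/12150 ≈ -1.1018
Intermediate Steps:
b(J) = -1 (b(J) = -6 + (3 - 1*(-2)) = -6 + (3 + 2) = -6 + 5 = -1)
y(j) = -7 - j (y(j) = -3 - (j + 4) = -3 - (4 + j) = -3 + (-4 - j) = -7 - j)
-11/y(-17) - 66/(-90)/(-405) = -11/(-7 - 1*(-17)) - 66/(-90)/(-405) = -11/(-7 + 17) - 66*(-1/90)*(-1/405) = -11/10 + (11/15)*(-1/405) = -11*1/10 - 11/6075 = -11/10 - 11/6075 = -13387/12150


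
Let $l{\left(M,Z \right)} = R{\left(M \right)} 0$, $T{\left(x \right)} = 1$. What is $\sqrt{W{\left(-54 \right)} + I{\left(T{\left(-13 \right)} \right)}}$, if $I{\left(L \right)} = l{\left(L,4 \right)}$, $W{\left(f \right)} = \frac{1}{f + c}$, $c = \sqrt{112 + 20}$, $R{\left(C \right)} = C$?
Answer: $\frac{i \sqrt{2}}{2 \sqrt{27 - \sqrt{33}}} \approx 0.15337 i$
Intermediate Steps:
$c = 2 \sqrt{33}$ ($c = \sqrt{132} = 2 \sqrt{33} \approx 11.489$)
$l{\left(M,Z \right)} = 0$ ($l{\left(M,Z \right)} = M 0 = 0$)
$W{\left(f \right)} = \frac{1}{f + 2 \sqrt{33}}$
$I{\left(L \right)} = 0$
$\sqrt{W{\left(-54 \right)} + I{\left(T{\left(-13 \right)} \right)}} = \sqrt{\frac{1}{-54 + 2 \sqrt{33}} + 0} = \sqrt{\frac{1}{-54 + 2 \sqrt{33}}} = \frac{i}{\sqrt{54 - 2 \sqrt{33}}}$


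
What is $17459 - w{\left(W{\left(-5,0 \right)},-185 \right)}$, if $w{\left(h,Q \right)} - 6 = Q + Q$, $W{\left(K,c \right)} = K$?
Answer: $17823$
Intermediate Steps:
$w{\left(h,Q \right)} = 6 + 2 Q$ ($w{\left(h,Q \right)} = 6 + \left(Q + Q\right) = 6 + 2 Q$)
$17459 - w{\left(W{\left(-5,0 \right)},-185 \right)} = 17459 - \left(6 + 2 \left(-185\right)\right) = 17459 - \left(6 - 370\right) = 17459 - -364 = 17459 + 364 = 17823$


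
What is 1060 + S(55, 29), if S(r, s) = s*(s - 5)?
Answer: 1756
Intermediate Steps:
S(r, s) = s*(-5 + s)
1060 + S(55, 29) = 1060 + 29*(-5 + 29) = 1060 + 29*24 = 1060 + 696 = 1756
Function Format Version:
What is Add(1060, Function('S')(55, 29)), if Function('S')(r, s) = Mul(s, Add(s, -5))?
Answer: 1756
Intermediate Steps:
Function('S')(r, s) = Mul(s, Add(-5, s))
Add(1060, Function('S')(55, 29)) = Add(1060, Mul(29, Add(-5, 29))) = Add(1060, Mul(29, 24)) = Add(1060, 696) = 1756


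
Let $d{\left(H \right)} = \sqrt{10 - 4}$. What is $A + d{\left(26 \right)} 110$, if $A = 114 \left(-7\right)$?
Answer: $-798 + 110 \sqrt{6} \approx -528.56$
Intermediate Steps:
$A = -798$
$d{\left(H \right)} = \sqrt{6}$
$A + d{\left(26 \right)} 110 = -798 + \sqrt{6} \cdot 110 = -798 + 110 \sqrt{6}$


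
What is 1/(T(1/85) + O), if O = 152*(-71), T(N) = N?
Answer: -85/917319 ≈ -9.2661e-5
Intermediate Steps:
O = -10792
1/(T(1/85) + O) = 1/(1/85 - 10792) = 1/(-917319/85) = -85/917319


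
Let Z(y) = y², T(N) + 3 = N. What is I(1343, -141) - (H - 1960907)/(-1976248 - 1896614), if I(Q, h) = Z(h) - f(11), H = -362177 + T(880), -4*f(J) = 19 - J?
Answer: 8555754771/430318 ≈ 19882.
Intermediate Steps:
f(J) = -19/4 + J/4 (f(J) = -(19 - J)/4 = -19/4 + J/4)
T(N) = -3 + N
H = -361300 (H = -362177 + (-3 + 880) = -362177 + 877 = -361300)
I(Q, h) = 2 + h² (I(Q, h) = h² - (-19/4 + (¼)*11) = h² - (-19/4 + 11/4) = h² - 1*(-2) = h² + 2 = 2 + h²)
I(1343, -141) - (H - 1960907)/(-1976248 - 1896614) = (2 + (-141)²) - (-361300 - 1960907)/(-1976248 - 1896614) = (2 + 19881) - (-2322207)/(-3872862) = 19883 - (-2322207)*(-1)/3872862 = 19883 - 1*258023/430318 = 19883 - 258023/430318 = 8555754771/430318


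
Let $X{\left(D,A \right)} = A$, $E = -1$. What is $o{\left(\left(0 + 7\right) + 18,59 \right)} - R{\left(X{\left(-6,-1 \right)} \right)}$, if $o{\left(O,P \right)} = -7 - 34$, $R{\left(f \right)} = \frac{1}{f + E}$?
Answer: $- \frac{81}{2} \approx -40.5$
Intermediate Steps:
$R{\left(f \right)} = \frac{1}{-1 + f}$ ($R{\left(f \right)} = \frac{1}{f - 1} = \frac{1}{-1 + f}$)
$o{\left(O,P \right)} = -41$ ($o{\left(O,P \right)} = -7 - 34 = -41$)
$o{\left(\left(0 + 7\right) + 18,59 \right)} - R{\left(X{\left(-6,-1 \right)} \right)} = -41 - \frac{1}{-1 - 1} = -41 - \frac{1}{-2} = -41 - - \frac{1}{2} = -41 + \frac{1}{2} = - \frac{81}{2}$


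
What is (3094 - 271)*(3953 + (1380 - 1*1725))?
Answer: 10185384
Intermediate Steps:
(3094 - 271)*(3953 + (1380 - 1*1725)) = 2823*(3953 + (1380 - 1725)) = 2823*(3953 - 345) = 2823*3608 = 10185384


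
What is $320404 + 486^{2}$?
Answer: $556600$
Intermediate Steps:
$320404 + 486^{2} = 320404 + 236196 = 556600$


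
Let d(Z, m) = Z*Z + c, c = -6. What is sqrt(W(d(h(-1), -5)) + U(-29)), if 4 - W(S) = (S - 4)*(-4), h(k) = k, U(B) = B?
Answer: I*sqrt(61) ≈ 7.8102*I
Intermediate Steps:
d(Z, m) = -6 + Z**2 (d(Z, m) = Z*Z - 6 = Z**2 - 6 = -6 + Z**2)
W(S) = -12 + 4*S (W(S) = 4 - (S - 4)*(-4) = 4 - (-4 + S)*(-4) = 4 - (16 - 4*S) = 4 + (-16 + 4*S) = -12 + 4*S)
sqrt(W(d(h(-1), -5)) + U(-29)) = sqrt((-12 + 4*(-6 + (-1)**2)) - 29) = sqrt((-12 + 4*(-6 + 1)) - 29) = sqrt((-12 + 4*(-5)) - 29) = sqrt((-12 - 20) - 29) = sqrt(-32 - 29) = sqrt(-61) = I*sqrt(61)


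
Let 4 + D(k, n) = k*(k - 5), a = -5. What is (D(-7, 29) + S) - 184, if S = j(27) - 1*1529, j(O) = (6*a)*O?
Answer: -2443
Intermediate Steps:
j(O) = -30*O (j(O) = (6*(-5))*O = -30*O)
D(k, n) = -4 + k*(-5 + k) (D(k, n) = -4 + k*(k - 5) = -4 + k*(-5 + k))
S = -2339 (S = -30*27 - 1*1529 = -810 - 1529 = -2339)
(D(-7, 29) + S) - 184 = ((-4 + (-7)² - 5*(-7)) - 2339) - 184 = ((-4 + 49 + 35) - 2339) - 184 = (80 - 2339) - 184 = -2259 - 184 = -2443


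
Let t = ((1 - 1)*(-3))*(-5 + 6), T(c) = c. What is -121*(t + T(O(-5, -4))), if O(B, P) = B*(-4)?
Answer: -2420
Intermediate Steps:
O(B, P) = -4*B
t = 0 (t = (0*(-3))*1 = 0*1 = 0)
-121*(t + T(O(-5, -4))) = -121*(0 - 4*(-5)) = -121*(0 + 20) = -121*20 = -2420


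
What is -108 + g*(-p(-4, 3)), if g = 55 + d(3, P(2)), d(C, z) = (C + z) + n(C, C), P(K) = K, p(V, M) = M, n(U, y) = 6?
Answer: -306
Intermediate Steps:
d(C, z) = 6 + C + z (d(C, z) = (C + z) + 6 = 6 + C + z)
g = 66 (g = 55 + (6 + 3 + 2) = 55 + 11 = 66)
-108 + g*(-p(-4, 3)) = -108 + 66*(-1*3) = -108 + 66*(-3) = -108 - 198 = -306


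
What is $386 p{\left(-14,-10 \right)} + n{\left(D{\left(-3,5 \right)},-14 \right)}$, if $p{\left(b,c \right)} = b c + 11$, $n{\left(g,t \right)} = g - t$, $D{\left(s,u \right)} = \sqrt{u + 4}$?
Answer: $58303$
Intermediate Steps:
$D{\left(s,u \right)} = \sqrt{4 + u}$
$p{\left(b,c \right)} = 11 + b c$
$386 p{\left(-14,-10 \right)} + n{\left(D{\left(-3,5 \right)},-14 \right)} = 386 \left(11 - -140\right) + \left(\sqrt{4 + 5} - -14\right) = 386 \left(11 + 140\right) + \left(\sqrt{9} + 14\right) = 386 \cdot 151 + \left(3 + 14\right) = 58286 + 17 = 58303$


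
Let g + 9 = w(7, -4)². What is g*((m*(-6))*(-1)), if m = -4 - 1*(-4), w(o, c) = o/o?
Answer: 0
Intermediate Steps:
w(o, c) = 1
m = 0 (m = -4 + 4 = 0)
g = -8 (g = -9 + 1² = -9 + 1 = -8)
g*((m*(-6))*(-1)) = -8*0*(-6)*(-1) = -0*(-1) = -8*0 = 0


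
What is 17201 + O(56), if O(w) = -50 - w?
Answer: 17095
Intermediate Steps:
17201 + O(56) = 17201 + (-50 - 1*56) = 17201 + (-50 - 56) = 17201 - 106 = 17095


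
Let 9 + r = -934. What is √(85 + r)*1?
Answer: I*√858 ≈ 29.292*I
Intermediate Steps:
r = -943 (r = -9 - 934 = -943)
√(85 + r)*1 = √(85 - 943)*1 = √(-858)*1 = (I*√858)*1 = I*√858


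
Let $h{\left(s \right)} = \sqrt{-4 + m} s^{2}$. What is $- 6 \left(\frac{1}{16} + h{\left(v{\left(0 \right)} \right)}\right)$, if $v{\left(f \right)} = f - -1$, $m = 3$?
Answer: $- \frac{3}{8} - 6 i \approx -0.375 - 6.0 i$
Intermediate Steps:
$v{\left(f \right)} = 1 + f$ ($v{\left(f \right)} = f + 1 = 1 + f$)
$h{\left(s \right)} = i s^{2}$ ($h{\left(s \right)} = \sqrt{-4 + 3} s^{2} = \sqrt{-1} s^{2} = i s^{2}$)
$- 6 \left(\frac{1}{16} + h{\left(v{\left(0 \right)} \right)}\right) = - 6 \left(\frac{1}{16} + i \left(1 + 0\right)^{2}\right) = - 6 \left(\frac{1}{16} + i 1^{2}\right) = - 6 \left(\frac{1}{16} + i 1\right) = - 6 \left(\frac{1}{16} + i\right) = - \frac{3}{8} - 6 i$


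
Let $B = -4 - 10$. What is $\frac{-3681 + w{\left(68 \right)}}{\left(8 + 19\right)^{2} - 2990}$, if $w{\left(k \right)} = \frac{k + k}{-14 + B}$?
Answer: $\frac{25801}{15827} \approx 1.6302$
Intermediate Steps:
$B = -14$ ($B = -4 - 10 = -14$)
$w{\left(k \right)} = - \frac{k}{14}$ ($w{\left(k \right)} = \frac{k + k}{-14 - 14} = \frac{2 k}{-28} = 2 k \left(- \frac{1}{28}\right) = - \frac{k}{14}$)
$\frac{-3681 + w{\left(68 \right)}}{\left(8 + 19\right)^{2} - 2990} = \frac{-3681 - \frac{34}{7}}{\left(8 + 19\right)^{2} - 2990} = \frac{-3681 - \frac{34}{7}}{27^{2} - 2990} = - \frac{25801}{7 \left(729 - 2990\right)} = - \frac{25801}{7 \left(-2261\right)} = \left(- \frac{25801}{7}\right) \left(- \frac{1}{2261}\right) = \frac{25801}{15827}$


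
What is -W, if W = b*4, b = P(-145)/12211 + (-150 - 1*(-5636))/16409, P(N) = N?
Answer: -258440964/200370299 ≈ -1.2898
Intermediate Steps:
b = 64610241/200370299 (b = -145/12211 + (-150 - 1*(-5636))/16409 = -145*1/12211 + (-150 + 5636)*(1/16409) = -145/12211 + 5486*(1/16409) = -145/12211 + 5486/16409 = 64610241/200370299 ≈ 0.32245)
W = 258440964/200370299 (W = (64610241/200370299)*4 = 258440964/200370299 ≈ 1.2898)
-W = -1*258440964/200370299 = -258440964/200370299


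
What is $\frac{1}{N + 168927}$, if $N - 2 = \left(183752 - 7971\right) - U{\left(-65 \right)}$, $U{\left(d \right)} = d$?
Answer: $\frac{1}{344775} \approx 2.9004 \cdot 10^{-6}$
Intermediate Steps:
$N = 175848$ ($N = 2 + \left(\left(183752 - 7971\right) - -65\right) = 2 + \left(\left(183752 - 7971\right) + 65\right) = 2 + \left(175781 + 65\right) = 2 + 175846 = 175848$)
$\frac{1}{N + 168927} = \frac{1}{175848 + 168927} = \frac{1}{344775}$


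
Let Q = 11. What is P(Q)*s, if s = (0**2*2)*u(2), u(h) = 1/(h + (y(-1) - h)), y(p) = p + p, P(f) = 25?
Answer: 0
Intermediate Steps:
y(p) = 2*p
u(h) = -1/2 (u(h) = 1/(h + (2*(-1) - h)) = 1/(h + (-2 - h)) = 1/(-2) = -1/2)
s = 0 (s = (0**2*2)*(-1/2) = (0*2)*(-1/2) = 0*(-1/2) = 0)
P(Q)*s = 25*0 = 0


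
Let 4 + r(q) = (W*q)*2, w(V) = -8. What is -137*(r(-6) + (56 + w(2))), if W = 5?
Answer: 2192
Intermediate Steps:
r(q) = -4 + 10*q (r(q) = -4 + (5*q)*2 = -4 + 10*q)
-137*(r(-6) + (56 + w(2))) = -137*((-4 + 10*(-6)) + (56 - 8)) = -137*((-4 - 60) + 48) = -137*(-64 + 48) = -137*(-16) = 2192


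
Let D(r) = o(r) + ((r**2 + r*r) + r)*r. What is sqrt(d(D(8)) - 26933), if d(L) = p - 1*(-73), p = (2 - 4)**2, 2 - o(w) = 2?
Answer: 6*I*sqrt(746) ≈ 163.88*I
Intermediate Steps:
o(w) = 0 (o(w) = 2 - 1*2 = 2 - 2 = 0)
p = 4 (p = (-2)**2 = 4)
D(r) = r*(r + 2*r**2) (D(r) = 0 + ((r**2 + r*r) + r)*r = 0 + ((r**2 + r**2) + r)*r = 0 + (2*r**2 + r)*r = 0 + (r + 2*r**2)*r = 0 + r*(r + 2*r**2) = r*(r + 2*r**2))
d(L) = 77 (d(L) = 4 - 1*(-73) = 4 + 73 = 77)
sqrt(d(D(8)) - 26933) = sqrt(77 - 26933) = sqrt(-26856) = 6*I*sqrt(746)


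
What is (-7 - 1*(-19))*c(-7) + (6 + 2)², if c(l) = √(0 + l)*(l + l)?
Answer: 64 - 168*I*√7 ≈ 64.0 - 444.49*I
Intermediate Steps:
c(l) = 2*l^(3/2) (c(l) = √l*(2*l) = 2*l^(3/2))
(-7 - 1*(-19))*c(-7) + (6 + 2)² = (-7 - 1*(-19))*(2*(-7)^(3/2)) + (6 + 2)² = (-7 + 19)*(2*(-7*I*√7)) + 8² = 12*(-14*I*√7) + 64 = -168*I*√7 + 64 = 64 - 168*I*√7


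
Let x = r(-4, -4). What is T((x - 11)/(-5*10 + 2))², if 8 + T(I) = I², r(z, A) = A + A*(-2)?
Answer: 337934689/5308416 ≈ 63.660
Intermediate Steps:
r(z, A) = -A (r(z, A) = A - 2*A = -A)
x = 4 (x = -1*(-4) = 4)
T(I) = -8 + I²
T((x - 11)/(-5*10 + 2))² = (-8 + ((4 - 11)/(-5*10 + 2))²)² = (-8 + (-7/(-50 + 2))²)² = (-8 + (-7/(-48))²)² = (-8 + (-7*(-1/48))²)² = (-8 + (7/48)²)² = (-8 + 49/2304)² = (-18383/2304)² = 337934689/5308416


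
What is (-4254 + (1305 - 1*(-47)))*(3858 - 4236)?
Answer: 1096956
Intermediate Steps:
(-4254 + (1305 - 1*(-47)))*(3858 - 4236) = (-4254 + (1305 + 47))*(-378) = (-4254 + 1352)*(-378) = -2902*(-378) = 1096956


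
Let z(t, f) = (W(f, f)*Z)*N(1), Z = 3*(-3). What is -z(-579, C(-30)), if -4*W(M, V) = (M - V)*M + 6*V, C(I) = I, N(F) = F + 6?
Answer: 2835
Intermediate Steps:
N(F) = 6 + F
W(M, V) = -3*V/2 - M*(M - V)/4 (W(M, V) = -((M - V)*M + 6*V)/4 = -(M*(M - V) + 6*V)/4 = -(6*V + M*(M - V))/4 = -3*V/2 - M*(M - V)/4)
Z = -9
z(t, f) = 189*f/2 (z(t, f) = ((-3*f/2 - f²/4 + f*f/4)*(-9))*(6 + 1) = ((-3*f/2 - f²/4 + f²/4)*(-9))*7 = (-3*f/2*(-9))*7 = (27*f/2)*7 = 189*f/2)
-z(-579, C(-30)) = -189*(-30)/2 = -1*(-2835) = 2835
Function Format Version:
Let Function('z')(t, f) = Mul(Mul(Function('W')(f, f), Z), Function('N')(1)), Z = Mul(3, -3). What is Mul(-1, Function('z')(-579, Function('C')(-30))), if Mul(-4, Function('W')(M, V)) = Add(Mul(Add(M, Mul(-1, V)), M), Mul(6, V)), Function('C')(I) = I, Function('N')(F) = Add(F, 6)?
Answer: 2835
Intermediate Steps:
Function('N')(F) = Add(6, F)
Function('W')(M, V) = Add(Mul(Rational(-3, 2), V), Mul(Rational(-1, 4), M, Add(M, Mul(-1, V)))) (Function('W')(M, V) = Mul(Rational(-1, 4), Add(Mul(Add(M, Mul(-1, V)), M), Mul(6, V))) = Mul(Rational(-1, 4), Add(Mul(M, Add(M, Mul(-1, V))), Mul(6, V))) = Mul(Rational(-1, 4), Add(Mul(6, V), Mul(M, Add(M, Mul(-1, V))))) = Add(Mul(Rational(-3, 2), V), Mul(Rational(-1, 4), M, Add(M, Mul(-1, V)))))
Z = -9
Function('z')(t, f) = Mul(Rational(189, 2), f) (Function('z')(t, f) = Mul(Mul(Add(Mul(Rational(-3, 2), f), Mul(Rational(-1, 4), Pow(f, 2)), Mul(Rational(1, 4), f, f)), -9), Add(6, 1)) = Mul(Mul(Add(Mul(Rational(-3, 2), f), Mul(Rational(-1, 4), Pow(f, 2)), Mul(Rational(1, 4), Pow(f, 2))), -9), 7) = Mul(Mul(Mul(Rational(-3, 2), f), -9), 7) = Mul(Mul(Rational(27, 2), f), 7) = Mul(Rational(189, 2), f))
Mul(-1, Function('z')(-579, Function('C')(-30))) = Mul(-1, Mul(Rational(189, 2), -30)) = Mul(-1, -2835) = 2835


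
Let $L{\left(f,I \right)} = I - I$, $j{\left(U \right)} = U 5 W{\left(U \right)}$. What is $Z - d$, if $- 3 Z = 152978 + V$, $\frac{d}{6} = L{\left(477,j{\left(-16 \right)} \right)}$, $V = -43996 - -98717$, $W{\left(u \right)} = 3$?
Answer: $-69233$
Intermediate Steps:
$j{\left(U \right)} = 15 U$ ($j{\left(U \right)} = U 5 \cdot 3 = 5 U 3 = 15 U$)
$V = 54721$ ($V = -43996 + 98717 = 54721$)
$L{\left(f,I \right)} = 0$
$d = 0$ ($d = 6 \cdot 0 = 0$)
$Z = -69233$ ($Z = - \frac{152978 + 54721}{3} = \left(- \frac{1}{3}\right) 207699 = -69233$)
$Z - d = -69233 - 0 = -69233 + 0 = -69233$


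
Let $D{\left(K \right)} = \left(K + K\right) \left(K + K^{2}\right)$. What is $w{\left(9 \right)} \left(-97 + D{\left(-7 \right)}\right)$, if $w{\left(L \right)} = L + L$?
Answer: $-12330$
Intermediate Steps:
$D{\left(K \right)} = 2 K \left(K + K^{2}\right)$
$w{\left(L \right)} = 2 L$
$w{\left(9 \right)} \left(-97 + D{\left(-7 \right)}\right) = 2 \cdot 9 \left(-97 + 2 \left(-7\right)^{2} \left(1 - 7\right)\right) = 18 \left(-97 + 2 \cdot 49 \left(-6\right)\right) = 18 \left(-97 - 588\right) = 18 \left(-685\right) = -12330$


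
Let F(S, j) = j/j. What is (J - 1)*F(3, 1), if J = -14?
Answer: -15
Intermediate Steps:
F(S, j) = 1
(J - 1)*F(3, 1) = (-14 - 1)*1 = -15*1 = -15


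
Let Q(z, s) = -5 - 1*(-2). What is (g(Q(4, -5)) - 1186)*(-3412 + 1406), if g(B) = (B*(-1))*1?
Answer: 2373098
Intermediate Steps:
Q(z, s) = -3 (Q(z, s) = -5 + 2 = -3)
g(B) = -B (g(B) = -B*1 = -B)
(g(Q(4, -5)) - 1186)*(-3412 + 1406) = (-1*(-3) - 1186)*(-3412 + 1406) = (3 - 1186)*(-2006) = -1183*(-2006) = 2373098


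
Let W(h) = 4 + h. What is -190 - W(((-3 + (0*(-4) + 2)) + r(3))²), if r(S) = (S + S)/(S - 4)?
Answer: -243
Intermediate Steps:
r(S) = 2*S/(-4 + S) (r(S) = (2*S)/(-4 + S) = 2*S/(-4 + S))
-190 - W(((-3 + (0*(-4) + 2)) + r(3))²) = -190 - (4 + ((-3 + (0*(-4) + 2)) + 2*3/(-4 + 3))²) = -190 - (4 + ((-3 + (0 + 2)) + 2*3/(-1))²) = -190 - (4 + ((-3 + 2) + 2*3*(-1))²) = -190 - (4 + (-1 - 6)²) = -190 - (4 + (-7)²) = -190 - (4 + 49) = -190 - 1*53 = -190 - 53 = -243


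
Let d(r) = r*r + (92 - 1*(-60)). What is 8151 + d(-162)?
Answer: 34547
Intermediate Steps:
d(r) = 152 + r² (d(r) = r² + (92 + 60) = r² + 152 = 152 + r²)
8151 + d(-162) = 8151 + (152 + (-162)²) = 8151 + (152 + 26244) = 8151 + 26396 = 34547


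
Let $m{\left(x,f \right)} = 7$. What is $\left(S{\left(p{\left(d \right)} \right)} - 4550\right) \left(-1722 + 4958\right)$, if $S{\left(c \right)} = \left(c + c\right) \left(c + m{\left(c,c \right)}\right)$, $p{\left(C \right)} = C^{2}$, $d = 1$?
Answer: $-14672024$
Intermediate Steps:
$S{\left(c \right)} = 2 c \left(7 + c\right)$ ($S{\left(c \right)} = \left(c + c\right) \left(c + 7\right) = 2 c \left(7 + c\right)$)
$\left(S{\left(p{\left(d \right)} \right)} - 4550\right) \left(-1722 + 4958\right) = \left(2 \cdot 1^{2} \left(7 + 1^{2}\right) - 4550\right) \left(-1722 + 4958\right) = \left(2 \cdot 1 \left(7 + 1\right) - 4550\right) 3236 = \left(2 \cdot 1 \cdot 8 - 4550\right) 3236 = \left(16 - 4550\right) 3236 = \left(-4534\right) 3236 = -14672024$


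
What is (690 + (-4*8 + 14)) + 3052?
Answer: 3724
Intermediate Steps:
(690 + (-4*8 + 14)) + 3052 = (690 + (-32 + 14)) + 3052 = (690 - 18) + 3052 = 672 + 3052 = 3724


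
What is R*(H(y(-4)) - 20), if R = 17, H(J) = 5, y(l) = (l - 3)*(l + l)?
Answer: -255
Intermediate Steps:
y(l) = 2*l*(-3 + l) (y(l) = (-3 + l)*(2*l) = 2*l*(-3 + l))
R*(H(y(-4)) - 20) = 17*(5 - 20) = 17*(-15) = -255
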